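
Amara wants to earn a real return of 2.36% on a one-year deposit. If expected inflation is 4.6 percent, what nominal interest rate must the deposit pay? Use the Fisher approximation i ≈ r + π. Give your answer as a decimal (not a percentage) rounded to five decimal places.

i ≈ r + π = 2.36% + 4.6% = 0.06960.

0.06960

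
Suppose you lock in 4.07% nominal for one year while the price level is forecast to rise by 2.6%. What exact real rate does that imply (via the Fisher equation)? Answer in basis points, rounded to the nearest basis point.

143 basis points

By the Fisher equation, 1 + r = (1 + i)/(1 + π).
1 + r = 1.04070 / 1.02600 = 1.014327
r = 1.014327 − 1 = 1.4327%, i.e. 143 basis points.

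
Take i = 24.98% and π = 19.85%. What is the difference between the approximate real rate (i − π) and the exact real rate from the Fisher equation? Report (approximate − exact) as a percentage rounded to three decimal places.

0.850%

Approximate: r ≈ 24.980% − 19.850% = 5.1300%
Exact: (1 + 0.2498)/(1 + 0.1985) − 1 = 4.2804%
Error = 5.1300% − 4.2804% = 0.8496% → 0.850%.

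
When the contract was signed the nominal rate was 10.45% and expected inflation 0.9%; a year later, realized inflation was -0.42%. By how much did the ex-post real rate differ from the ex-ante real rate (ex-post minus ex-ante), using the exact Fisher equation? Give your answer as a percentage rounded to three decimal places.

Ex-ante: (1 + 0.1045)/(1 + 0.0090) − 1 = 9.4648%
Ex-post: (1 + 0.1045)/(1 − 0.0042) − 1 = 10.9158%
Difference (ex-post − ex-ante) = 1.4510% → 1.451%.

1.451%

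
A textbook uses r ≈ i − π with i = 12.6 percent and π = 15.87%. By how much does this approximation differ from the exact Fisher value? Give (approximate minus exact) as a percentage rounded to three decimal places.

Approximate: r ≈ 12.600% − 15.870% = -3.2700%
Exact: (1 + 0.1260)/(1 + 0.1587) − 1 = -2.8221%
Error = -3.2700% − (-2.8221%) = -0.4479% → -0.448%.

-0.448%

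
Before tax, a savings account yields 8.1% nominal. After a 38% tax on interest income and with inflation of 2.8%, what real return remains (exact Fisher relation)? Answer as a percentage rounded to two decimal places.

After-tax nominal return = 8.1% × (1 − 0.38) = 5.0220%.
1 + r = 1.05022 / 1.02800 = 1.021615
After-tax real rate = 1.021615 − 1 → 2.16%.

2.16%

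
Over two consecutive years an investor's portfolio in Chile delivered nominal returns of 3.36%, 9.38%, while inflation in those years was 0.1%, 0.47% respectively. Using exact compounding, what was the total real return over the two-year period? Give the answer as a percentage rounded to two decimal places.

12.41%

Nominal growth factor = 1.0336 × 1.0938 = 1.130552
Price-level growth factor = 1.0010 × 1.0047 = 1.005705
Real growth factor = 1.130552 / 1.005705 = 1.124139
Total real return = 1.124139 − 1 → 12.41%.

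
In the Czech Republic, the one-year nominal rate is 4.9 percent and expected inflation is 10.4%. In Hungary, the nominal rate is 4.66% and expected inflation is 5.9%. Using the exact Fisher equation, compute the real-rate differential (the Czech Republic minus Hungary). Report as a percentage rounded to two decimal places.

-3.81%

The Czech Republic: (1 + 0.0490)/(1 + 0.1040) − 1 = -4.9819%
Hungary: (1 + 0.0466)/(1 + 0.0590) − 1 = -1.1709%
Differential = -4.9819% − (-1.1709%) = -3.8110% → -3.81%.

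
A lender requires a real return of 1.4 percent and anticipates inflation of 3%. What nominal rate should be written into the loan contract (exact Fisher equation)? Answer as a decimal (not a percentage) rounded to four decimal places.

0.0444

(1 + i) = (1 + r)(1 + π) = 1.01400 × 1.03000 = 1.04442
i = 1.04442 − 1, so the required nominal rate is 0.0444.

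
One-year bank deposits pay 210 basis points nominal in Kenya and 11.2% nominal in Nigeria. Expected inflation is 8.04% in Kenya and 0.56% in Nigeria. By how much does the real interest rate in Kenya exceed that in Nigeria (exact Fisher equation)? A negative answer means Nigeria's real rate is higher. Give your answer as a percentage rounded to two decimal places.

-16.08%

Kenya: (1 + 0.0210)/(1 + 0.0804) − 1 = -5.4980%
Nigeria: (1 + 0.1120)/(1 + 0.0056) − 1 = 10.5807%
Differential = -5.4980% − 10.5807% = -16.0787% → -16.08%.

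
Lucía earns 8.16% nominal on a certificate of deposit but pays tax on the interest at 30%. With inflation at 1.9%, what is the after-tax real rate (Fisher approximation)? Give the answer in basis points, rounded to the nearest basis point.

After-tax nominal return = 8.16% × (1 − 0.3) = 5.7120%.
r ≈ 5.7120% − 1.9% → 381 basis points.

381 basis points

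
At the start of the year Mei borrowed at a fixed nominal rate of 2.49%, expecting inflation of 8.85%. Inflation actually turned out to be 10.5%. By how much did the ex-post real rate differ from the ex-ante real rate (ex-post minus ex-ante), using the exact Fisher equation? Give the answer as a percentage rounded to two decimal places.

-1.41%

Ex-ante: (1 + 0.0249)/(1 + 0.0885) − 1 = -5.8429%
Ex-post: (1 + 0.0249)/(1 + 0.1050) − 1 = -7.2489%
Difference (ex-post − ex-ante) = -1.4060% → -1.41%.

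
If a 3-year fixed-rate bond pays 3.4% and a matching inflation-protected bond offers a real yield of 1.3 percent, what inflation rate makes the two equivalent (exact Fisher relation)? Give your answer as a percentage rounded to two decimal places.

2.07%

(1 + π) = (1 + i)/(1 + r) = 1.03400 / 1.01300 = 1.020731
Break-even inflation = 1.020731 − 1 → 2.07%.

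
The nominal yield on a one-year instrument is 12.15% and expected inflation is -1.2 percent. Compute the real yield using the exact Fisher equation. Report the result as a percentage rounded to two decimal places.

By the Fisher equation, 1 + r = (1 + i)/(1 + π).
1 + r = 1.12150 / 0.98800 = 1.135121
r = 1.135121 − 1 = 13.5121%, i.e. 13.51%.

13.51%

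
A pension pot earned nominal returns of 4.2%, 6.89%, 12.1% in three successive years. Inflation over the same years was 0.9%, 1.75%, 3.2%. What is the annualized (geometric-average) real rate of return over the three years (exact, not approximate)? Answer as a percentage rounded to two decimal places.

Nominal growth factor = 1.0420 × 1.0689 × 1.1210 = 1.24856285
Price-level growth factor = 1.0090 × 1.0175 × 1.0320 = 1.05951054
Real growth factor = 1.24856285 / 1.05951054 = 1.17843363
Annualized real rate = 1.17843363^(1/3) − 1 = 5.6254% → 5.63%.

5.63%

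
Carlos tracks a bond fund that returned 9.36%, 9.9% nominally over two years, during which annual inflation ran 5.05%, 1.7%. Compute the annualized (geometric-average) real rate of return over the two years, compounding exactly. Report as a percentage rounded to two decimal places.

6.06%

Nominal growth factor = 1.0936 × 1.0990 = 1.20186640
Price-level growth factor = 1.0505 × 1.0170 = 1.06835850
Real growth factor = 1.20186640 / 1.06835850 = 1.12496545
Annualized real rate = 1.12496545^(1/2) − 1 = 6.0644% → 6.06%.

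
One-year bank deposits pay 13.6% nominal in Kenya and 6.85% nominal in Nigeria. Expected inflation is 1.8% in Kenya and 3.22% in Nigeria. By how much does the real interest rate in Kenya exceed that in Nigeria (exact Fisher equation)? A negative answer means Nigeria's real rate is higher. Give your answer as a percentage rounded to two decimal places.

Kenya: (1 + 0.1360)/(1 + 0.0180) − 1 = 11.5914%
Nigeria: (1 + 0.0685)/(1 + 0.0322) − 1 = 3.5168%
Differential = 11.5914% − 3.5168% = 8.0746% → 8.07%.

8.07%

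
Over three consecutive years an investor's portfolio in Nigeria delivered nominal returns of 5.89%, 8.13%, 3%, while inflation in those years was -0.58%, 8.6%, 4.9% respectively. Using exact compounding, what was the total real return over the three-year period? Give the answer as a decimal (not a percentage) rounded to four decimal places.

0.0413

Nominal growth factor = 1.0589 × 1.0813 × 1.0300 = 1.179338
Price-level growth factor = 0.9942 × 1.0860 × 1.0490 = 1.132607
Real growth factor = 1.179338 / 1.132607 = 1.041260
Total real return = 1.041260 − 1 → 0.0413.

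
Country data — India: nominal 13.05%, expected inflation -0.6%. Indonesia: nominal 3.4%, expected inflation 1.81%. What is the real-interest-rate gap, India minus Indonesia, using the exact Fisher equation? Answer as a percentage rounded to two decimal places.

India: (1 + 0.1305)/(1 − 0.0060) − 1 = 13.7324%
Indonesia: (1 + 0.0340)/(1 + 0.0181) − 1 = 1.5617%
Differential = 13.7324% − 1.5617% = 12.1707% → 12.17%.

12.17%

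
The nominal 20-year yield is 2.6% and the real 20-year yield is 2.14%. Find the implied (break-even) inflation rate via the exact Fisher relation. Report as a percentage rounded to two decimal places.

0.45%

(1 + π) = (1 + i)/(1 + r) = 1.02600 / 1.02140 = 1.004504
Break-even inflation = 1.004504 − 1 → 0.45%.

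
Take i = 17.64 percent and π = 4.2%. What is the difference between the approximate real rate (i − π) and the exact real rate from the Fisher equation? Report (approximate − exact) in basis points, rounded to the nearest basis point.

Approximate: r ≈ 17.640% − 4.200% = 13.4400%
Exact: (1 + 0.1764)/(1 + 0.0420) − 1 = 12.8983%
Error = 13.4400% − 12.8983% = 0.5417% → 54 basis points.

54 basis points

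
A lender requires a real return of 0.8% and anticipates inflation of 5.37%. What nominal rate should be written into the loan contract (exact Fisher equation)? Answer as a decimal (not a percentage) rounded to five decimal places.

(1 + i) = (1 + r)(1 + π) = 1.00800 × 1.05370 = 1.0621296
i = 1.0621296 − 1, so the required nominal rate is 0.06213.

0.06213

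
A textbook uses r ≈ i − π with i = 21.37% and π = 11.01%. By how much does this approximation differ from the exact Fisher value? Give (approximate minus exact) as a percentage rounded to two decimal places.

1.03%

Approximate: r ≈ 21.370% − 11.010% = 10.3600%
Exact: (1 + 0.2137)/(1 + 0.1101) − 1 = 9.3325%
Error = 10.3600% − 9.3325% = 1.0275% → 1.03%.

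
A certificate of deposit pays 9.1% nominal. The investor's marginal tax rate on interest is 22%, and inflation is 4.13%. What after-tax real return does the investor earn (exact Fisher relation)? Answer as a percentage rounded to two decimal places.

2.85%

After-tax nominal return = 9.1% × (1 − 0.22) = 7.0980%.
1 + r = 1.07098 / 1.04130 = 1.028503
After-tax real rate = 1.028503 − 1 → 2.85%.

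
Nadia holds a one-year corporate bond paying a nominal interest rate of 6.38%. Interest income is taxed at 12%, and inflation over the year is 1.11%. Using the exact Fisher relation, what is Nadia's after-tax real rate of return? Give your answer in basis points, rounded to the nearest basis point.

After-tax nominal return = 6.38% × (1 − 0.12) = 5.6144%.
1 + r = 1.056144 / 1.01110 = 1.0445495
After-tax real rate = 1.0445495 − 1 → 445 basis points.

445 basis points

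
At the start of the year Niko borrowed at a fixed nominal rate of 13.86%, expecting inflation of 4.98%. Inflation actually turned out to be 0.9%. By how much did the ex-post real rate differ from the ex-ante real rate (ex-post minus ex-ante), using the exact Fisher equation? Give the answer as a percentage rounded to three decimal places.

Ex-ante: (1 + 0.1386)/(1 + 0.0498) − 1 = 8.4588%
Ex-post: (1 + 0.1386)/(1 + 0.0090) − 1 = 12.8444%
Difference (ex-post − ex-ante) = 4.3856% → 4.386%.

4.386%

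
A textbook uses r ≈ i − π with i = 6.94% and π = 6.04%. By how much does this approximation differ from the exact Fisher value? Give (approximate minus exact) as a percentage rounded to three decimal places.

0.051%

Approximate: r ≈ 6.940% − 6.040% = 0.9000%
Exact: (1 + 0.0694)/(1 + 0.0604) − 1 = 0.8487%
Error = 0.9000% − 0.8487% = 0.0513% → 0.051%.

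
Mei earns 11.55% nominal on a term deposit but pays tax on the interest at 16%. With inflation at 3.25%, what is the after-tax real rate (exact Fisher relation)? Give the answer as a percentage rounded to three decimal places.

6.249%

After-tax nominal return = 11.55% × (1 − 0.16) = 9.7020%.
1 + r = 1.09702 / 1.03250 = 1.062489
After-tax real rate = 1.062489 − 1 → 6.249%.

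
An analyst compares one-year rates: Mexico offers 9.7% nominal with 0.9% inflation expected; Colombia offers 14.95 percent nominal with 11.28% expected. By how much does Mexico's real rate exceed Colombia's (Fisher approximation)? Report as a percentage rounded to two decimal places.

5.13%

Mexico: 9.7% − 0.9% = 8.800%
Colombia: 14.95% − 11.28% = 3.670%
Differential = 5.130% → 5.13%.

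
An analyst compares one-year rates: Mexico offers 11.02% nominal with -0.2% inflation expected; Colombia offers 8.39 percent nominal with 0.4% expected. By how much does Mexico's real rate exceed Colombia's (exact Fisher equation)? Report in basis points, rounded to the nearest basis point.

Mexico: (1 + 0.1102)/(1 − 0.0020) − 1 = 11.2425%
Colombia: (1 + 0.0839)/(1 + 0.0040) − 1 = 7.9582%
Differential = 11.2425% − 7.9582% = 3.2843% → 328 basis points.

328 basis points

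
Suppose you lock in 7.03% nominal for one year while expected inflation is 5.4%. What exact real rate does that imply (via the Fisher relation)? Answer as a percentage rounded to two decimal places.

1.55%

1 + r = 1.07030 / 1.05400 = 1.015465
r = 1.015465 − 1 = 1.5465%, i.e. 1.55%.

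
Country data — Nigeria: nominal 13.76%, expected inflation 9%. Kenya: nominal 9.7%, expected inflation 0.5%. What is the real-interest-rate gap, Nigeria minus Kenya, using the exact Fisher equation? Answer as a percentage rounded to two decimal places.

Nigeria: (1 + 0.1376)/(1 + 0.0900) − 1 = 4.3670%
Kenya: (1 + 0.0970)/(1 + 0.0050) − 1 = 9.1542%
Differential = 4.3670% − 9.1542% = -4.7873% → -4.79%.

-4.79%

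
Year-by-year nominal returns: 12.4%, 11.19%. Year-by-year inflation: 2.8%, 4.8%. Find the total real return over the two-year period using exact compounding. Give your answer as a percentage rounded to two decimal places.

Compound the nominal returns: 1.1240 × 1.1119 = 1.249776.
Compound inflation: 1.0280 × 1.0480 = 1.077344.
Deflate: 1.249776 / 1.077344 = 1.160052.
Total real return = 1.160052 − 1 → 16.01%.

16.01%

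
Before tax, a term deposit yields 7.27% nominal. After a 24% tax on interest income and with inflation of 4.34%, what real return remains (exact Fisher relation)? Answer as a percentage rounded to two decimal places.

After-tax nominal return = 7.27% × (1 − 0.24) = 5.5252%.
1 + r = 1.055252 / 1.04340 = 1.011359
After-tax real rate = 1.011359 − 1 → 1.14%.

1.14%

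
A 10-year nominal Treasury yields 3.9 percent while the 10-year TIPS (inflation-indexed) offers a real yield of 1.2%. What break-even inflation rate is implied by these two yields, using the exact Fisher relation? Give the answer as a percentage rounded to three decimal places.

2.668%

(1 + π) = (1 + i)/(1 + r) = 1.03900 / 1.01200 = 1.026680
Break-even inflation = 1.026680 − 1 → 2.668%.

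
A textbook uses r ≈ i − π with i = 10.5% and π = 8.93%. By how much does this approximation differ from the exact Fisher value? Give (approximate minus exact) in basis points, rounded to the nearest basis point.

Approximate: r ≈ 10.500% − 8.930% = 1.5700%
Exact: (1 + 0.1050)/(1 + 0.0893) − 1 = 1.4413%
Error = 1.5700% − 1.4413% = 0.1287% → 13 basis points.

13 basis points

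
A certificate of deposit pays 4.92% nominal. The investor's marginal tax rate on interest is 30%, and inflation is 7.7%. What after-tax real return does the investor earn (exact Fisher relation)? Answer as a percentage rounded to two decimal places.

-3.95%

After-tax nominal return = 4.92% × (1 − 0.3) = 3.4440%.
1 + r = 1.03444 / 1.07700 = 0.960483
After-tax real rate = 0.960483 − 1 → -3.95%.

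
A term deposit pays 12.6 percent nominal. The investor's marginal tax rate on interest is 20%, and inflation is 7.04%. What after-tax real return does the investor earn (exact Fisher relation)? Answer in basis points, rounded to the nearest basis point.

After-tax nominal return = 12.6% × (1 − 0.2) = 10.0800%.
1 + r = 1.10080 / 1.07040 = 1.028401
After-tax real rate = 1.028401 − 1 → 284 basis points.

284 basis points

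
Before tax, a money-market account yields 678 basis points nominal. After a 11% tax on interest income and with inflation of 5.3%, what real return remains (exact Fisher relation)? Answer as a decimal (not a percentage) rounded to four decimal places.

0.0070

After-tax nominal return = 6.78% × (1 − 0.11) = 6.0342%.
1 + r = 1.060342 / 1.05300 = 1.006972
After-tax real rate = 1.006972 − 1 → 0.0070.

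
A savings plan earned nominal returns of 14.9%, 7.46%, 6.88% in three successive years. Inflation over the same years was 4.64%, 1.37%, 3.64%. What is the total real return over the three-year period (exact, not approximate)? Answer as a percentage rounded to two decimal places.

Nominal growth factor = 1.1490 × 1.0746 × 1.0688 = 1.319664
Price-level growth factor = 1.0464 × 1.0137 × 1.0364 = 1.099346
Real growth factor = 1.319664 / 1.099346 = 1.200408
Total real return = 1.200408 − 1 → 20.04%.

20.04%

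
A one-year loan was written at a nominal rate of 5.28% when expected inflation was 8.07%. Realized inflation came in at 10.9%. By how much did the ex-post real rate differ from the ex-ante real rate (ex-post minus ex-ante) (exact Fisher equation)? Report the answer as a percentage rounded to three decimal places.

-2.486%

Ex-ante: (1 + 0.0528)/(1 + 0.0807) − 1 = -2.5817%
Ex-post: (1 + 0.0528)/(1 + 0.1090) − 1 = -5.0676%
Difference (ex-post − ex-ante) = -2.4860% → -2.486%.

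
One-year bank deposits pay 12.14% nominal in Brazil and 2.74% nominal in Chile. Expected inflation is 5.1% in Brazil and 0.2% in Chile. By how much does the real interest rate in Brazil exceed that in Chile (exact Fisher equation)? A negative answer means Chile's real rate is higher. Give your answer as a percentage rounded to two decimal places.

4.16%

Brazil: (1 + 0.1214)/(1 + 0.0510) − 1 = 6.6984%
Chile: (1 + 0.0274)/(1 + 0.0020) − 1 = 2.5349%
Differential = 6.6984% − 2.5349% = 4.1635% → 4.16%.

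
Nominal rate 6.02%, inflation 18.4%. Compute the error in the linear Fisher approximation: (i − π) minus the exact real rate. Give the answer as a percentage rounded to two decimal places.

-1.92%

Approximate: r ≈ 6.020% − 18.400% = -12.3800%
Exact: (1 + 0.0602)/(1 + 0.1840) − 1 = -10.4561%
Error = -12.3800% − (-10.4561%) = -1.9239% → -1.92%.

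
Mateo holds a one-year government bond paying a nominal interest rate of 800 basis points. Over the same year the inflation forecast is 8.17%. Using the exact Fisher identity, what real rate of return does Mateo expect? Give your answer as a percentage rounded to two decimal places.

1 + r = 1.08000 / 1.08170 = 0.998428
r = 0.998428 − 1 = -0.1572%, i.e. -0.16%.

-0.16%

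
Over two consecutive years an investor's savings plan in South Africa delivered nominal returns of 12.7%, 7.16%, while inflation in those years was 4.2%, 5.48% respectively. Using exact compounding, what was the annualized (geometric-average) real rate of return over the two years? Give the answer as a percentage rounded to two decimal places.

4.82%

Nominal growth factor = 1.1270 × 1.0716 = 1.20769320
Price-level growth factor = 1.0420 × 1.0548 = 1.09910160
Real growth factor = 1.20769320 / 1.09910160 = 1.09880033
Annualized real rate = 1.09880033^(1/2) − 1 = 4.8237% → 4.82%.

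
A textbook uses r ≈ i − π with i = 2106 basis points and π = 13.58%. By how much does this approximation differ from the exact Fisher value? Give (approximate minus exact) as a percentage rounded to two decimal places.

0.89%

Approximate: r ≈ 21.060% − 13.580% = 7.4800%
Exact: (1 + 0.2106)/(1 + 0.1358) − 1 = 6.5857%
Error = 7.4800% − 6.5857% = 0.8943% → 0.89%.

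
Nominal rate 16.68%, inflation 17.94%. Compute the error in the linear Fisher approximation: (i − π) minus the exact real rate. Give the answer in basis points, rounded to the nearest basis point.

Approximate: r ≈ 16.680% − 17.940% = -1.2600%
Exact: (1 + 0.1668)/(1 + 0.1794) − 1 = -1.0683%
Error = -1.2600% − (-1.0683%) = -0.1917% → -19 basis points.

-19 basis points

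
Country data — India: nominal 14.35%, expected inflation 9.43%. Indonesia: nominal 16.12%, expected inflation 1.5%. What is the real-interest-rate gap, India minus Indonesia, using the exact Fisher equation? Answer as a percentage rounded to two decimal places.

India: (1 + 0.1435)/(1 + 0.0943) − 1 = 4.4960%
Indonesia: (1 + 0.1612)/(1 + 0.0150) − 1 = 14.4039%
Differential = 4.4960% − 14.4039% = -9.9079% → -9.91%.

-9.91%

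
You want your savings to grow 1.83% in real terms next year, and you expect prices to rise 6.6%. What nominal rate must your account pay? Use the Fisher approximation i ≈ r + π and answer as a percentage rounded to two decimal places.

i ≈ r + π = 1.83% + 6.6% = 8.43%.

8.43%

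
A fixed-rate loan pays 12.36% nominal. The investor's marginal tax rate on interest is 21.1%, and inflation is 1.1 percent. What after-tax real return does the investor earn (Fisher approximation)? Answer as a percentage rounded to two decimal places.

After-tax nominal return = 12.36% × (1 − 0.211) = 9.75204%.
r ≈ 9.75204% − 1.1% → 8.65%.

8.65%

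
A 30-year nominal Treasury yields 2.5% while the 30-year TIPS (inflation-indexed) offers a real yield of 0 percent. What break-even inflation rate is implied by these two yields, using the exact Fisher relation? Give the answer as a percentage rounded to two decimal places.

2.50%

(1 + π) = (1 + i)/(1 + r) = 1.02500 / 1.00000 = 1.025000
Break-even inflation = 1.025000 − 1 → 2.50%.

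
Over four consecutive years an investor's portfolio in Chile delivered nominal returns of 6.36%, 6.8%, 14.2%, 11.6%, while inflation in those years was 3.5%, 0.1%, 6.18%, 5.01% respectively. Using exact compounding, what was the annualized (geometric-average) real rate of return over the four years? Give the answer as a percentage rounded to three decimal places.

5.805%

Nominal growth factor = 1.0636 × 1.0680 × 1.1420 × 1.1160 = 1.44770435
Price-level growth factor = 1.0350 × 1.0010 × 1.0618 × 1.0501 = 1.15517507
Real growth factor = 1.44770435 / 1.15517507 = 1.25323372
Annualized real rate = 1.25323372^(1/4) − 1 = 5.8054% → 5.805%.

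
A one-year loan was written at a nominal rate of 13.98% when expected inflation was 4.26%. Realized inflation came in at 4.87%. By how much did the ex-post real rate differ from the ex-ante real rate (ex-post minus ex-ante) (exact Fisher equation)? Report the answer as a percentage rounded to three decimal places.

Ex-ante: (1 + 0.1398)/(1 + 0.0426) − 1 = 9.3228%
Ex-post: (1 + 0.1398)/(1 + 0.0487) − 1 = 8.6869%
Difference (ex-post − ex-ante) = -0.6359% → -0.636%.

-0.636%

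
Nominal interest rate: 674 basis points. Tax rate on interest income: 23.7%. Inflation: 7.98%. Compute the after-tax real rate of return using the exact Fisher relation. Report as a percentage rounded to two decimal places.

-2.63%

After-tax nominal return = 6.74% × (1 − 0.237) = 5.14262%.
1 + r = 1.0514262 / 1.07980 = 0.973723
After-tax real rate = 0.973723 − 1 → -2.63%.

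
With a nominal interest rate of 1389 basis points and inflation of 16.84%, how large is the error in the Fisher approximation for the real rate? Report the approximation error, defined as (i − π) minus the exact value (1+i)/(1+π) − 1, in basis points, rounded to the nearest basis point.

-43 basis points

Approximate: r ≈ 13.890% − 16.840% = -2.9500%
Exact: (1 + 0.1389)/(1 + 0.1684) − 1 = -2.5248%
Error = -2.9500% − (-2.5248%) = -0.4252% → -43 basis points.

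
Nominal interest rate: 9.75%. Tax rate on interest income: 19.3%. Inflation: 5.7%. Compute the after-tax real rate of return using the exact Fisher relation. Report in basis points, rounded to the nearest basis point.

205 basis points

After-tax nominal return = 9.75% × (1 − 0.193) = 7.86825%.
1 + r = 1.0786825 / 1.05700 = 1.020513
After-tax real rate = 1.020513 − 1 → 205 basis points.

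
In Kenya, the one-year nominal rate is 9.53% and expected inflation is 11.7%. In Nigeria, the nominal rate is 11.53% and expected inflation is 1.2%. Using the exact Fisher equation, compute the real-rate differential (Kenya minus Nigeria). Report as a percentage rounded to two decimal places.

-12.15%

Kenya: (1 + 0.0953)/(1 + 0.1170) − 1 = -1.9427%
Nigeria: (1 + 0.1153)/(1 + 0.0120) − 1 = 10.2075%
Differential = -1.9427% − 10.2075% = -12.1502% → -12.15%.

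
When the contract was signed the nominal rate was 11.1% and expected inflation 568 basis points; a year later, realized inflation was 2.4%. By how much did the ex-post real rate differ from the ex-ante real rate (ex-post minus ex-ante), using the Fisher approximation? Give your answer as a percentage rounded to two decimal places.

Ex-ante: 11.1% − 5.68% = 5.420%
Ex-post: 11.1% − 2.4% = 8.700%
Difference (ex-post − ex-ante) = 3.2800% → 3.28%.

3.28%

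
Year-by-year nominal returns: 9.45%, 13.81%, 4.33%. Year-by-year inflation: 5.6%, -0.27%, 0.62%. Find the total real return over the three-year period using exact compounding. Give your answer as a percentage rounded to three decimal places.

22.640%

Nominal growth factor = 1.0945 × 1.1381 × 1.0433 = 1.299587
Price-level growth factor = 1.0560 × 0.9973 × 1.0062 = 1.059678
Real growth factor = 1.299587 / 1.059678 = 1.226398
Total real return = 1.226398 − 1 → 22.640%.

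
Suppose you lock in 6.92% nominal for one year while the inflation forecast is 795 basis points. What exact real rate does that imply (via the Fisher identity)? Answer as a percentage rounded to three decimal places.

-0.954%

By the Fisher identity, 1 + r = (1 + i)/(1 + π).
1 + r = 1.06920 / 1.07950 = 0.990459
r = 0.990459 − 1 = -0.9541%, i.e. -0.954%.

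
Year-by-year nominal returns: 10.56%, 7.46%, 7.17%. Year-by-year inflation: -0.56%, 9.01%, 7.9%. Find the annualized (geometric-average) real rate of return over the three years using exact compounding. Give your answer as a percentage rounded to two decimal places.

Compound the nominal returns: 1.1056 × 1.0746 × 1.0717 = 1.27326294.
Compound inflation: 0.9944 × 1.0901 × 1.0790 = 1.16963108.
Deflate: 1.27326294 / 1.16963108 = 1.08860217.
Annualized real rate = 1.08860217^(1/3) − 1 = 2.8702% → 2.87%.

2.87%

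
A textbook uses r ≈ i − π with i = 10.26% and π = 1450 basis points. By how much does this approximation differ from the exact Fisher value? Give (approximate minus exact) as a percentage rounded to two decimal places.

-0.54%

Approximate: r ≈ 10.260% − 14.500% = -4.2400%
Exact: (1 + 0.1026)/(1 + 0.1450) − 1 = -3.7031%
Error = -4.2400% − (-3.7031%) = -0.5369% → -0.54%.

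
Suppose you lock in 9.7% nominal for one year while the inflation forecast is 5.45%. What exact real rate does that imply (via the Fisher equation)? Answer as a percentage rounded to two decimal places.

4.03%

1 + r = 1.09700 / 1.05450 = 1.040303
r = 1.040303 − 1 = 4.0303%, i.e. 4.03%.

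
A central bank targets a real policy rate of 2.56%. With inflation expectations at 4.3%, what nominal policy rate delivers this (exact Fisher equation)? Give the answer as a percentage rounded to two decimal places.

6.97%

(1 + i) = (1 + r)(1 + π) = 1.02560 × 1.04300 = 1.0697008
i = 1.0697008 − 1, so the required nominal rate is 6.97%.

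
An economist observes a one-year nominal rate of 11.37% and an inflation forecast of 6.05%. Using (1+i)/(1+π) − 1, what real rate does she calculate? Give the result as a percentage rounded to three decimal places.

5.017%

By the Fisher equation, 1 + r = (1 + i)/(1 + π).
1 + r = 1.11370 / 1.06050 = 1.05016502
r = 1.05016502 − 1 = 5.016502%, i.e. 5.017%.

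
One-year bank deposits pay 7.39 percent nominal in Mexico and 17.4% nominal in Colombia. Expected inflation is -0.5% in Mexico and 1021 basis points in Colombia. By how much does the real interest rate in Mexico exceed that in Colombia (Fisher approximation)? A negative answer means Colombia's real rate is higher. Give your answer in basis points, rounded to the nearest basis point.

Mexico: 7.39% − (-0.5%) = 7.890%
Colombia: 17.4% − 10.21% = 7.190%
Differential = 0.700% → 70 basis points.

70 basis points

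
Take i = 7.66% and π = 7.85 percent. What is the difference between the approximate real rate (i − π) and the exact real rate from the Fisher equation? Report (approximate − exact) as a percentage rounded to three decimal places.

-0.014%

Approximate: r ≈ 7.660% − 7.850% = -0.1900%
Exact: (1 + 0.0766)/(1 + 0.0785) − 1 = -0.1762%
Error = -0.1900% − (-0.1762%) = -0.0138% → -0.014%.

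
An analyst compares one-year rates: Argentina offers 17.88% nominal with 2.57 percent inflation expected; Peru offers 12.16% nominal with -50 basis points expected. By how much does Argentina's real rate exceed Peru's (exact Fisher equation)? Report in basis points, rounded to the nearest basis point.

220 basis points

Argentina: (1 + 0.1788)/(1 + 0.0257) − 1 = 14.9264%
Peru: (1 + 0.1216)/(1 − 0.0050) − 1 = 12.7236%
Differential = 14.9264% − 12.7236% = 2.2028% → 220 basis points.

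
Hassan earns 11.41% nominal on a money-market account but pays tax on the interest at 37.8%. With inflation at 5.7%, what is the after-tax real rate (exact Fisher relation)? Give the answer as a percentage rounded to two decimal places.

1.32%

After-tax nominal return = 11.41% × (1 − 0.378) = 7.09702%.
1 + r = 1.0709702 / 1.05700 = 1.013217
After-tax real rate = 1.013217 − 1 → 1.32%.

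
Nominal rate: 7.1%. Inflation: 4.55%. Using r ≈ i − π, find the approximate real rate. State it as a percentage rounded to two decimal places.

r ≈ i − π = 7.1% − 4.55% = 2.55%.

2.55%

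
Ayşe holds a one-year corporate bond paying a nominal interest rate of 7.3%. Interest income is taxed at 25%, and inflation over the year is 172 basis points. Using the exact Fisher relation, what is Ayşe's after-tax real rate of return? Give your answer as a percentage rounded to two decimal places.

After-tax nominal return = 7.3% × (1 − 0.25) = 5.4750%.
1 + r = 1.05475 / 1.01720 = 1.036915
After-tax real rate = 1.036915 − 1 → 3.69%.

3.69%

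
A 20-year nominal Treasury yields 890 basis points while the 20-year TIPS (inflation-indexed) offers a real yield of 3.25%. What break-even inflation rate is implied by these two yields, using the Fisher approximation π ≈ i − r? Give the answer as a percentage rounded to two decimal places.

π ≈ i − r = 8.9% − 3.25% → 5.65%.

5.65%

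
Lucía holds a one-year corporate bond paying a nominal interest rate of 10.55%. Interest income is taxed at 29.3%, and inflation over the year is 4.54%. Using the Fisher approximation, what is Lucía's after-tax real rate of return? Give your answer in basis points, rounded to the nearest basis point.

292 basis points

After-tax nominal return = 10.55% × (1 − 0.293) = 7.45885%.
r ≈ 7.45885% − 4.54% → 292 basis points.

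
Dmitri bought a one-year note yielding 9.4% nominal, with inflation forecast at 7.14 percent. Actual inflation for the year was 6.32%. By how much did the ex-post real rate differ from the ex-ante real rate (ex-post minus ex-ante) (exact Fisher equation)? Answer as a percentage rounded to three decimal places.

0.788%

Ex-ante: (1 + 0.0940)/(1 + 0.0714) − 1 = 2.10939%
Ex-post: (1 + 0.0940)/(1 + 0.0632) − 1 = 2.89691%
Difference (ex-post − ex-ante) = 0.78753% → 0.788%.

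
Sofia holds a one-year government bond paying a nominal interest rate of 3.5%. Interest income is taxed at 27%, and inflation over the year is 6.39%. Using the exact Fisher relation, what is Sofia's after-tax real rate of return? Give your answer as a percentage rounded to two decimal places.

After-tax nominal return = 3.5% × (1 − 0.27) = 2.5550%.
1 + r = 1.02555 / 1.06390 = 0.963953
After-tax real rate = 0.963953 − 1 → -3.60%.

-3.60%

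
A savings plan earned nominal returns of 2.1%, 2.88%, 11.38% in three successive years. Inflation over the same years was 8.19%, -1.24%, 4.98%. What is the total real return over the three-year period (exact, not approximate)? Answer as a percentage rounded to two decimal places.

4.30%

Nominal growth factor = 1.0210 × 1.0288 × 1.1138 = 1.169941
Price-level growth factor = 1.0819 × 0.9876 × 1.0498 = 1.121695
Real growth factor = 1.169941 / 1.121695 = 1.043012
Total real return = 1.043012 − 1 → 4.30%.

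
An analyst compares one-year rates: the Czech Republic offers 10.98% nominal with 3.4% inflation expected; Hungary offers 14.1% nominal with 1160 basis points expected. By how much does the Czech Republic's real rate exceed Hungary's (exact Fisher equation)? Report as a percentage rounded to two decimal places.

The Czech Republic: (1 + 0.1098)/(1 + 0.0340) − 1 = 7.3308%
Hungary: (1 + 0.1410)/(1 + 0.1160) − 1 = 2.2401%
Differential = 7.3308% − 2.2401% = 5.0906% → 5.09%.

5.09%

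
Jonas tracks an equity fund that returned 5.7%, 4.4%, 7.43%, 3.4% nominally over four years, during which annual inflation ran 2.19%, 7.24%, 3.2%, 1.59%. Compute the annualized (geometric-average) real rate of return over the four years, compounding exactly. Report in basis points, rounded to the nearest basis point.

163 basis points

Compound the nominal returns: 1.0570 × 1.0440 × 1.0743 × 1.0340 = 1.22580560.
Compound inflation: 1.0219 × 1.0724 × 1.0320 × 1.0159 = 1.14893606.
Deflate: 1.22580560 / 1.14893606 = 1.06690497.
Annualized real rate = 1.06690497^(1/4) − 1 = 1.6322% → 163 basis points.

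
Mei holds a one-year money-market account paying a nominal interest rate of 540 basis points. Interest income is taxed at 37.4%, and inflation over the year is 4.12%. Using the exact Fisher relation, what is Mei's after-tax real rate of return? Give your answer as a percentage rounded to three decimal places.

After-tax nominal return = 5.4% × (1 − 0.374) = 3.3804%.
1 + r = 1.033804 / 1.04120 = 0.992897
After-tax real rate = 0.992897 − 1 → -0.710%.

-0.710%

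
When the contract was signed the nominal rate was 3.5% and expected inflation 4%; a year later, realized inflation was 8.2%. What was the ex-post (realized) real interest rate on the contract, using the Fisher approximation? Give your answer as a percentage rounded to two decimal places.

-4.70%

Ex-post: 3.5% − 8.2% = -4.700%
So the realized real rate is -4.70%.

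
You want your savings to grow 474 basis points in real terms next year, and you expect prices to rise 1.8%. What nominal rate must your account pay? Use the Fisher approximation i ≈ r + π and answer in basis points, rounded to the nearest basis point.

i ≈ r + π = 4.74% + 1.8% = 654 basis points.

654 basis points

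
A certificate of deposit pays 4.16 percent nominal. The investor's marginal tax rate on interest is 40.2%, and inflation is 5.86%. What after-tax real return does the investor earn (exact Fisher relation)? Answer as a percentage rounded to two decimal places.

-3.19%

After-tax nominal return = 4.16% × (1 − 0.402) = 2.48768%.
1 + r = 1.0248768 / 1.05860 = 0.968144
After-tax real rate = 0.968144 − 1 → -3.19%.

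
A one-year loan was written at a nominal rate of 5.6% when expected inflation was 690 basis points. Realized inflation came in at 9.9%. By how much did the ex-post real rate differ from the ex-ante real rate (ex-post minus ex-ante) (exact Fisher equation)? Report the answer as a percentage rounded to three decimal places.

Ex-ante: (1 + 0.0560)/(1 + 0.0690) − 1 = -1.2161%
Ex-post: (1 + 0.0560)/(1 + 0.0990) − 1 = -3.9126%
Difference (ex-post − ex-ante) = -2.6966% → -2.697%.

-2.697%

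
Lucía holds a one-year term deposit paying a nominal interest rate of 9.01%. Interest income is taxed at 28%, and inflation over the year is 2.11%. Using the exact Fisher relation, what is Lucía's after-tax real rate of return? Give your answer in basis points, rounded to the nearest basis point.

After-tax nominal return = 9.01% × (1 − 0.28) = 6.4872%.
1 + r = 1.064872 / 1.02110 = 1.042867
After-tax real rate = 1.042867 − 1 → 429 basis points.

429 basis points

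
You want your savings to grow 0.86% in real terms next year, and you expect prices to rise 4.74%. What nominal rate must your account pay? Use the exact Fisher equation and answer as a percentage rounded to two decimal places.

5.64%

(1 + i) = (1 + r)(1 + π) = 1.00860 × 1.04740 = 1.05640764
i = 1.05640764 − 1, so the required nominal rate is 5.64%.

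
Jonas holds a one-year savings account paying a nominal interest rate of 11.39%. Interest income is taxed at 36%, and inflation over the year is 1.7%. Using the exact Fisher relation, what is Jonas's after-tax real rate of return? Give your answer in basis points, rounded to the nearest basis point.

550 basis points

After-tax nominal return = 11.39% × (1 − 0.36) = 7.2896%.
1 + r = 1.072896 / 1.01700 = 1.054962
After-tax real rate = 1.054962 − 1 → 550 basis points.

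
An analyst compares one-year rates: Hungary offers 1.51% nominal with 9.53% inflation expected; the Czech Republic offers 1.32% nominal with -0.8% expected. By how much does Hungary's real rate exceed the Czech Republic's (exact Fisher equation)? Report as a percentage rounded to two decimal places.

-9.46%

Hungary: (1 + 0.0151)/(1 + 0.0953) − 1 = -7.3222%
The Czech Republic: (1 + 0.0132)/(1 − 0.0080) − 1 = 2.1371%
Differential = -7.3222% − 2.1371% = -9.4593% → -9.46%.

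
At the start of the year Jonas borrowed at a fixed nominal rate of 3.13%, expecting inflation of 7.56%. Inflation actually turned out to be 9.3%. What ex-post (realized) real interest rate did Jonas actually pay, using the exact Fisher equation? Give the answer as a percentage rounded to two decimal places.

Ex-post: (1 + 0.0313)/(1 + 0.0930) − 1 = -5.64501%
So the realized real rate is -5.65%.

-5.65%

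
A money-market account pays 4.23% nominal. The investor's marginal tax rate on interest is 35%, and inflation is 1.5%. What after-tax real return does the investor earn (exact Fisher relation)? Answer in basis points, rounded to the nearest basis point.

123 basis points

After-tax nominal return = 4.23% × (1 − 0.35) = 2.7495%.
1 + r = 1.027495 / 1.01500 = 1.012310
After-tax real rate = 1.012310 − 1 → 123 basis points.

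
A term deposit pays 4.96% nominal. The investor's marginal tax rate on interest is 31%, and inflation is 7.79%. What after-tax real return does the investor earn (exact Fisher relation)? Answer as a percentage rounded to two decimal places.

-4.05%

After-tax nominal return = 4.96% × (1 − 0.31) = 3.4224%.
1 + r = 1.034224 / 1.07790 = 0.959480
After-tax real rate = 0.959480 − 1 → -4.05%.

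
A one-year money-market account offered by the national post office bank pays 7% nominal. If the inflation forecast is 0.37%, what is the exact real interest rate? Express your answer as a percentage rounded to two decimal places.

By the Fisher relation, 1 + r = (1 + i)/(1 + π).
1 + r = 1.07000 / 1.00370 = 1.066056
r = 1.066056 − 1 = 6.6056%, i.e. 6.61%.

6.61%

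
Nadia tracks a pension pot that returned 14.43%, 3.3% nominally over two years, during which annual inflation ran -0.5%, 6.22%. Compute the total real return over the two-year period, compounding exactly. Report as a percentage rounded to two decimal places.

11.84%

Nominal growth factor = 1.1443 × 1.0330 = 1.182062
Price-level growth factor = 0.9950 × 1.0622 = 1.056889
Real growth factor = 1.182062 / 1.056889 = 1.118435
Total real return = 1.118435 − 1 → 11.84%.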